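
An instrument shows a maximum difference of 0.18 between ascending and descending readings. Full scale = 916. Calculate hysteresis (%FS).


Hysteresis = (max difference / full scale) * 100%.
H = (0.18 / 916) * 100
H = 0.02 %FS

0.02 %FS


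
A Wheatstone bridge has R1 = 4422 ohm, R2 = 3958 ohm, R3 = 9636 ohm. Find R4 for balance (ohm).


At balance: R1*R4 = R2*R3, so R4 = R2*R3/R1.
R4 = 3958 * 9636 / 4422
R4 = 38139288 / 4422
R4 = 8624.9 ohm

8624.9 ohm


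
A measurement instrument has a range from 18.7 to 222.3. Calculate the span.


Span = upper range - lower range.
Span = 222.3 - (18.7)
Span = 203.6

203.6


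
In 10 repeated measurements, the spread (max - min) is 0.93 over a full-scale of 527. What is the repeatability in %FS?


Repeatability = (spread / full scale) * 100%.
R = (0.93 / 527) * 100
R = 0.176 %FS

0.176 %FS


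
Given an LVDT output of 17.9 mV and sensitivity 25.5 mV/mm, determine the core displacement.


Displacement = Vout / sensitivity.
d = 17.9 / 25.5
d = 0.702 mm

0.702 mm


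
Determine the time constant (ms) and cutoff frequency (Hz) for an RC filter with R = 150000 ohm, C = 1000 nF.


Time constant: tau = R * C.
tau = 150000 * 1.00e-06 = 0.15 s
tau = 150.0 ms
Cutoff frequency: fc = 1 / (2*pi*R*C).
fc = 1 / (2*pi*0.15) = 1.06 Hz

tau = 150.0 ms, fc = 1.06 Hz


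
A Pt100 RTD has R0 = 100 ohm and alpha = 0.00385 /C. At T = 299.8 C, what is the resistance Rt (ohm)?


The RTD equation: Rt = R0 * (1 + alpha * T).
Rt = 100 * (1 + 0.00385 * 299.8)
Rt = 100 * (1 + 1.15423)
Rt = 100 * 2.15423
Rt = 215.423 ohm

215.423 ohm


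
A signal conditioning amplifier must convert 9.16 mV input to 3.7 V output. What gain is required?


Gain = Vout / Vin (converting to same units).
G = 3.7 V / 9.16 mV
G = 3700.0 mV / 9.16 mV
G = 403.93

403.93


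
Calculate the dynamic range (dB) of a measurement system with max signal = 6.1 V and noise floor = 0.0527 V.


Dynamic range = 20 * log10(Vmax / Vnoise).
DR = 20 * log10(6.1 / 0.0527)
DR = 20 * log10(115.75)
DR = 41.27 dB

41.27 dB


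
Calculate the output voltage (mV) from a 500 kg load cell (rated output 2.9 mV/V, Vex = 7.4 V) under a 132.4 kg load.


Vout = rated_output * Vex * (load / capacity).
Vout = 2.9 * 7.4 * (132.4 / 500)
Vout = 2.9 * 7.4 * 0.2648
Vout = 5.683 mV

5.683 mV


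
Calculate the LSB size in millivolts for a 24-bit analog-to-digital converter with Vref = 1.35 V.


The resolution (LSB) of an ADC is Vref / 2^n.
LSB = 1.35 / 2^24
LSB = 1.35 / 16777216
LSB = 8e-08 V = 8.047e-05 mV

8.047e-05 mV


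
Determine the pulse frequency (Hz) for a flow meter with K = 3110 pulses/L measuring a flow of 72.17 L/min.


Frequency = K * Q / 60 (converting L/min to L/s).
f = 3110 * 72.17 / 60
f = 224448.7 / 60
f = 3740.81 Hz

3740.81 Hz


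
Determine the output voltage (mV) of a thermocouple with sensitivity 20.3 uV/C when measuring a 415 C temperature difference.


The thermocouple output V = sensitivity * dT.
V = 20.3 uV/C * 415 C
V = 8424.5 uV
V = 8.425 mV

8.425 mV


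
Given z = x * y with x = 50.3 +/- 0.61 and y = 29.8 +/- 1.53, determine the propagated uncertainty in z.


For a product z = x*y, the relative uncertainty is:
uz/z = sqrt((ux/x)^2 + (uy/y)^2)
Relative uncertainties: ux/x = 0.61/50.3 = 0.012127
uy/y = 1.53/29.8 = 0.051342
z = 50.3 * 29.8 = 1498.9
uz = 1498.9 * sqrt(0.012127^2 + 0.051342^2) = 79.077

79.077


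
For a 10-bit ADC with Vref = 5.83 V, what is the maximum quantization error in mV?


The maximum quantization error is +/- LSB/2.
LSB = Vref / 2^n = 5.83 / 1024 = 0.00569336 V
Max error = LSB / 2 = 0.00569336 / 2 = 0.00284668 V
Max error = 2.8467 mV

2.8467 mV


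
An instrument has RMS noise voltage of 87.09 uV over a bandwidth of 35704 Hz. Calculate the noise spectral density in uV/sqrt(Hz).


Noise spectral density = Vrms / sqrt(BW).
NSD = 87.09 / sqrt(35704)
NSD = 87.09 / 188.955
NSD = 0.4609 uV/sqrt(Hz)

0.4609 uV/sqrt(Hz)


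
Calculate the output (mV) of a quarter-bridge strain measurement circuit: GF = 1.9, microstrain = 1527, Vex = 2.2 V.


Quarter bridge output: Vout = (GF * epsilon * Vex) / 4.
Vout = (1.9 * 1527e-6 * 2.2) / 4
Vout = 0.00638286 / 4 V
Vout = 0.00159571 V = 1.5957 mV

1.5957 mV


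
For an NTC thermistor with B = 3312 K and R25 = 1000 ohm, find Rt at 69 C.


NTC thermistor equation: Rt = R25 * exp(B * (1/T - 1/T25)).
T in Kelvin: 342.15 K, T25 = 298.15 K
1/T - 1/T25 = 1/342.15 - 1/298.15 = -0.00043132
B * (1/T - 1/T25) = 3312 * -0.00043132 = -1.4285
Rt = 1000 * exp(-1.4285) = 239.7 ohm

239.7 ohm


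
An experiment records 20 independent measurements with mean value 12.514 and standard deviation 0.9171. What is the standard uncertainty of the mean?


The standard uncertainty for Type A evaluation is u = s / sqrt(n).
u = 0.9171 / sqrt(20)
u = 0.9171 / 4.4721
u = 0.2051

0.2051


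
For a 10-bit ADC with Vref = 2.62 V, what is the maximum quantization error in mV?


The maximum quantization error is +/- LSB/2.
LSB = Vref / 2^n = 2.62 / 1024 = 0.00255859 V
Max error = LSB / 2 = 0.00255859 / 2 = 0.0012793 V
Max error = 1.2793 mV

1.2793 mV


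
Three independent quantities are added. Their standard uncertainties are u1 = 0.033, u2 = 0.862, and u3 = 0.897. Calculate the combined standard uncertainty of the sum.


For a sum of independent quantities, uc = sqrt(u1^2 + u2^2 + u3^2).
uc = sqrt(0.033^2 + 0.862^2 + 0.897^2)
uc = sqrt(0.001089 + 0.743044 + 0.804609)
uc = 1.2445

1.2445


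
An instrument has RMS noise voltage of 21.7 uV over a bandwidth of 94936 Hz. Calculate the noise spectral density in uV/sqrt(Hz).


Noise spectral density = Vrms / sqrt(BW).
NSD = 21.7 / sqrt(94936)
NSD = 21.7 / 308.1169
NSD = 0.0704 uV/sqrt(Hz)

0.0704 uV/sqrt(Hz)


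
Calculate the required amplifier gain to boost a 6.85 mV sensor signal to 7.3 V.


Gain = Vout / Vin (converting to same units).
G = 7.3 V / 6.85 mV
G = 7300.0 mV / 6.85 mV
G = 1065.69

1065.69


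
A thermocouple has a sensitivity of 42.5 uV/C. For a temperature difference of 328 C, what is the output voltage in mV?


The thermocouple output V = sensitivity * dT.
V = 42.5 uV/C * 328 C
V = 13940.0 uV
V = 13.94 mV

13.94 mV


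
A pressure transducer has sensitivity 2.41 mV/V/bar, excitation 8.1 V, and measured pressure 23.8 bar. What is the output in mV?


Output = sensitivity * Vex * P.
Vout = 2.41 * 8.1 * 23.8
Vout = 19.521 * 23.8
Vout = 464.6 mV

464.6 mV


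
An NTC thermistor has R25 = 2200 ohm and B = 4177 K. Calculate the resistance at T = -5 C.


NTC thermistor equation: Rt = R25 * exp(B * (1/T - 1/T25)).
T in Kelvin: 268.15 K, T25 = 298.15 K
1/T - 1/T25 = 1/268.15 - 1/298.15 = 0.00037524
B * (1/T - 1/T25) = 4177 * 0.00037524 = 1.5674
Rt = 2200 * exp(1.5674) = 10546.9 ohm

10546.9 ohm


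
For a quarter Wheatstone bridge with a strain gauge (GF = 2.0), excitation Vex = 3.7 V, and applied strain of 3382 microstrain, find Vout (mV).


Quarter bridge output: Vout = (GF * epsilon * Vex) / 4.
Vout = (2.0 * 3382e-6 * 3.7) / 4
Vout = 0.0250268 / 4 V
Vout = 0.0062567 V = 6.2567 mV

6.2567 mV


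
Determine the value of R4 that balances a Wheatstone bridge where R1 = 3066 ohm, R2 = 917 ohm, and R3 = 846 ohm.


At balance: R1*R4 = R2*R3, so R4 = R2*R3/R1.
R4 = 917 * 846 / 3066
R4 = 775782 / 3066
R4 = 253.03 ohm

253.03 ohm


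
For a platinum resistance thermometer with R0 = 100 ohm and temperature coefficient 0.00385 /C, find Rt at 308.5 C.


The RTD equation: Rt = R0 * (1 + alpha * T).
Rt = 100 * (1 + 0.00385 * 308.5)
Rt = 100 * (1 + 1.187725)
Rt = 100 * 2.187725
Rt = 218.773 ohm

218.773 ohm


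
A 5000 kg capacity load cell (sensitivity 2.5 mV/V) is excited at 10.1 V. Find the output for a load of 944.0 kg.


Vout = rated_output * Vex * (load / capacity).
Vout = 2.5 * 10.1 * (944.0 / 5000)
Vout = 2.5 * 10.1 * 0.1888
Vout = 4.767 mV

4.767 mV


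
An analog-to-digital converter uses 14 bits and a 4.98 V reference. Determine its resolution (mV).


The resolution (LSB) of an ADC is Vref / 2^n.
LSB = 4.98 / 2^14
LSB = 4.98 / 16384
LSB = 0.00030396 V = 0.30395508 mV

0.30395508 mV


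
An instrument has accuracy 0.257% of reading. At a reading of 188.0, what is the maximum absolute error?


Absolute error = (accuracy% / 100) * reading.
Error = (0.257 / 100) * 188.0
Error = 0.00257 * 188.0
Error = 0.4832

0.4832


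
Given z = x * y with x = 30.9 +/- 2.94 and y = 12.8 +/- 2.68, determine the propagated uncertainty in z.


For a product z = x*y, the relative uncertainty is:
uz/z = sqrt((ux/x)^2 + (uy/y)^2)
Relative uncertainties: ux/x = 2.94/30.9 = 0.095146
uy/y = 2.68/12.8 = 0.209375
z = 30.9 * 12.8 = 395.5
uz = 395.5 * sqrt(0.095146^2 + 0.209375^2) = 90.962

90.962


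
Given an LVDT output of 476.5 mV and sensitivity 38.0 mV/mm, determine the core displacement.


Displacement = Vout / sensitivity.
d = 476.5 / 38.0
d = 12.539 mm

12.539 mm


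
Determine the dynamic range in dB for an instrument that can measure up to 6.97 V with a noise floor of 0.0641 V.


Dynamic range = 20 * log10(Vmax / Vnoise).
DR = 20 * log10(6.97 / 0.0641)
DR = 20 * log10(108.74)
DR = 40.73 dB

40.73 dB


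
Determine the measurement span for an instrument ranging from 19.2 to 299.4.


Span = upper range - lower range.
Span = 299.4 - (19.2)
Span = 280.2

280.2


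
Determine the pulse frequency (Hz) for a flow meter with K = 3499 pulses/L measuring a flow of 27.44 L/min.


Frequency = K * Q / 60 (converting L/min to L/s).
f = 3499 * 27.44 / 60
f = 96012.56 / 60
f = 1600.21 Hz

1600.21 Hz


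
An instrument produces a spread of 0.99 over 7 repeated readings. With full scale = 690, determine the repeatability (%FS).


Repeatability = (spread / full scale) * 100%.
R = (0.99 / 690) * 100
R = 0.143 %FS

0.143 %FS


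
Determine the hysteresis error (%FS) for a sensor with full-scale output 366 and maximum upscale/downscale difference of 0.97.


Hysteresis = (max difference / full scale) * 100%.
H = (0.97 / 366) * 100
H = 0.265 %FS

0.265 %FS


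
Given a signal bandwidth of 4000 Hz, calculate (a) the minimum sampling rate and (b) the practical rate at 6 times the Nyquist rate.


By Nyquist theorem, fs_min = 2 * fmax.
fs_min = 2 * 4000 = 8000 Hz
Practical rate = 6 * fs_min = 6 * 8000 = 48000 Hz

fs_min = 8000 Hz, fs_practical = 48000 Hz


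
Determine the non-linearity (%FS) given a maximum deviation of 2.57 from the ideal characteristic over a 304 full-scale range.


Linearity error = (max deviation / full scale) * 100%.
Linearity = (2.57 / 304) * 100
Linearity = 0.845 %FS

0.845 %FS


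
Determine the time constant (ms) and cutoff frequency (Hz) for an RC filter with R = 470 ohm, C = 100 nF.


Time constant: tau = R * C.
tau = 470 * 1.00e-07 = 4.7e-05 s
tau = 0.047 ms
Cutoff frequency: fc = 1 / (2*pi*R*C).
fc = 1 / (2*pi*4.7e-05) = 3386.28 Hz

tau = 0.047 ms, fc = 3386.28 Hz


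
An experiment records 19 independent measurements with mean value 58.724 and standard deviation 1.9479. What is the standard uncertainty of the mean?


The standard uncertainty for Type A evaluation is u = s / sqrt(n).
u = 1.9479 / sqrt(19)
u = 1.9479 / 4.3589
u = 0.4469

0.4469


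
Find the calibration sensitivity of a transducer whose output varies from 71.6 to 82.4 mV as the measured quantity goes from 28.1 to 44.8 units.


Sensitivity = (y2 - y1) / (x2 - x1).
S = (82.4 - 71.6) / (44.8 - 28.1)
S = 10.8 / 16.7
S = 0.6467 mV/unit

0.6467 mV/unit


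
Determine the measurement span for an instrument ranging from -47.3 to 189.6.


Span = upper range - lower range.
Span = 189.6 - (-47.3)
Span = 236.9

236.9


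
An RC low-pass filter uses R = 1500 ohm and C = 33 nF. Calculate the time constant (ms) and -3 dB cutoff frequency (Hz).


Time constant: tau = R * C.
tau = 1500 * 3.30e-08 = 4.95e-05 s
tau = 0.0495 ms
Cutoff frequency: fc = 1 / (2*pi*R*C).
fc = 1 / (2*pi*4.95e-05) = 3215.25 Hz

tau = 0.0495 ms, fc = 3215.25 Hz


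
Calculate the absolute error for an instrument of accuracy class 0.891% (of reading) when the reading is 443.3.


Absolute error = (accuracy% / 100) * reading.
Error = (0.891 / 100) * 443.3
Error = 0.00891 * 443.3
Error = 3.9498

3.9498


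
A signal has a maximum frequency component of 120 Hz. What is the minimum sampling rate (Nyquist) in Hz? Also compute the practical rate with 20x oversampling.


By Nyquist theorem, fs_min = 2 * fmax.
fs_min = 2 * 120 = 240 Hz
Practical rate = 20 * fs_min = 20 * 240 = 4800 Hz

fs_min = 240 Hz, fs_practical = 4800 Hz


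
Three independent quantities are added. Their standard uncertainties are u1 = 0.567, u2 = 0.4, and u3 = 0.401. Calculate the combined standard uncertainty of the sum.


For a sum of independent quantities, uc = sqrt(u1^2 + u2^2 + u3^2).
uc = sqrt(0.567^2 + 0.4^2 + 0.401^2)
uc = sqrt(0.321489 + 0.16 + 0.160801)
uc = 0.8014

0.8014


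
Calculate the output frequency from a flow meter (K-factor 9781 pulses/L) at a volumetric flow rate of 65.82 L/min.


Frequency = K * Q / 60 (converting L/min to L/s).
f = 9781 * 65.82 / 60
f = 643785.42 / 60
f = 10729.76 Hz

10729.76 Hz


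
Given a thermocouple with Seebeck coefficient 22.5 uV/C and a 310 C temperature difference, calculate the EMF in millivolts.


The thermocouple output V = sensitivity * dT.
V = 22.5 uV/C * 310 C
V = 6975.0 uV
V = 6.975 mV

6.975 mV


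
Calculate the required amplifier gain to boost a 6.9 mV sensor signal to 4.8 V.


Gain = Vout / Vin (converting to same units).
G = 4.8 V / 6.9 mV
G = 4800.0 mV / 6.9 mV
G = 695.65

695.65


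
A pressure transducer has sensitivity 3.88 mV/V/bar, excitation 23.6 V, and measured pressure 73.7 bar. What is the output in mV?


Output = sensitivity * Vex * P.
Vout = 3.88 * 23.6 * 73.7
Vout = 91.568 * 73.7
Vout = 6748.56 mV

6748.56 mV


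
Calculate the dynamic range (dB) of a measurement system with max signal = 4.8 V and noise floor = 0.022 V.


Dynamic range = 20 * log10(Vmax / Vnoise).
DR = 20 * log10(4.8 / 0.022)
DR = 20 * log10(218.18)
DR = 46.78 dB

46.78 dB


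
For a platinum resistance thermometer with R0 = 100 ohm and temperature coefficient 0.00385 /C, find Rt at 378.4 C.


The RTD equation: Rt = R0 * (1 + alpha * T).
Rt = 100 * (1 + 0.00385 * 378.4)
Rt = 100 * (1 + 1.45684)
Rt = 100 * 2.45684
Rt = 245.684 ohm

245.684 ohm


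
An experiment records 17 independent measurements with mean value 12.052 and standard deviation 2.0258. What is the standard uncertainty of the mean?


The standard uncertainty for Type A evaluation is u = s / sqrt(n).
u = 2.0258 / sqrt(17)
u = 2.0258 / 4.1231
u = 0.4913

0.4913


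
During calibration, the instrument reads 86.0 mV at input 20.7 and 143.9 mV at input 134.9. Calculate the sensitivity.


Sensitivity = (y2 - y1) / (x2 - x1).
S = (143.9 - 86.0) / (134.9 - 20.7)
S = 57.9 / 114.2
S = 0.507 mV/unit

0.507 mV/unit


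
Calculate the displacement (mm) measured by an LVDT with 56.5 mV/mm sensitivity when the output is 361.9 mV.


Displacement = Vout / sensitivity.
d = 361.9 / 56.5
d = 6.405 mm

6.405 mm


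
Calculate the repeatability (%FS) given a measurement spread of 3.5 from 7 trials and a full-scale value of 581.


Repeatability = (spread / full scale) * 100%.
R = (3.5 / 581) * 100
R = 0.602 %FS

0.602 %FS


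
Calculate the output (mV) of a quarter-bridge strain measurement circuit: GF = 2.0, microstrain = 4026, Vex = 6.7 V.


Quarter bridge output: Vout = (GF * epsilon * Vex) / 4.
Vout = (2.0 * 4026e-6 * 6.7) / 4
Vout = 0.0539484 / 4 V
Vout = 0.0134871 V = 13.4871 mV

13.4871 mV


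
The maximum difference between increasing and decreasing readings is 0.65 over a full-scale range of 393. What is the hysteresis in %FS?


Hysteresis = (max difference / full scale) * 100%.
H = (0.65 / 393) * 100
H = 0.165 %FS

0.165 %FS


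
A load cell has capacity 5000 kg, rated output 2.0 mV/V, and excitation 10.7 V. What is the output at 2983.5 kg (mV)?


Vout = rated_output * Vex * (load / capacity).
Vout = 2.0 * 10.7 * (2983.5 / 5000)
Vout = 2.0 * 10.7 * 0.5967
Vout = 12.769 mV

12.769 mV


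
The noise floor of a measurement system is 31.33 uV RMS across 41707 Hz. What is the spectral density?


Noise spectral density = Vrms / sqrt(BW).
NSD = 31.33 / sqrt(41707)
NSD = 31.33 / 204.2229
NSD = 0.1534 uV/sqrt(Hz)

0.1534 uV/sqrt(Hz)


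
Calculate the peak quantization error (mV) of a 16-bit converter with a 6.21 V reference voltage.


The maximum quantization error is +/- LSB/2.
LSB = Vref / 2^n = 6.21 / 65536 = 9.476e-05 V
Max error = LSB / 2 = 9.476e-05 / 2 = 4.738e-05 V
Max error = 0.0474 mV

0.0474 mV


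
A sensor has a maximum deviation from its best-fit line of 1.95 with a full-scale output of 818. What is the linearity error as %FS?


Linearity error = (max deviation / full scale) * 100%.
Linearity = (1.95 / 818) * 100
Linearity = 0.238 %FS

0.238 %FS


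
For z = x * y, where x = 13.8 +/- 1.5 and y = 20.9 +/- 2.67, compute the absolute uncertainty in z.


For a product z = x*y, the relative uncertainty is:
uz/z = sqrt((ux/x)^2 + (uy/y)^2)
Relative uncertainties: ux/x = 1.5/13.8 = 0.108696
uy/y = 2.67/20.9 = 0.127751
z = 13.8 * 20.9 = 288.4
uz = 288.4 * sqrt(0.108696^2 + 0.127751^2) = 48.378

48.378


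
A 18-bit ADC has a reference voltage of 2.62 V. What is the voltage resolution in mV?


The resolution (LSB) of an ADC is Vref / 2^n.
LSB = 2.62 / 2^18
LSB = 2.62 / 262144
LSB = 9.99e-06 V = 0.00999451 mV

0.00999451 mV


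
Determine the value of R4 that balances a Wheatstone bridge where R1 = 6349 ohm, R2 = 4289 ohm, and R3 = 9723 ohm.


At balance: R1*R4 = R2*R3, so R4 = R2*R3/R1.
R4 = 4289 * 9723 / 6349
R4 = 41701947 / 6349
R4 = 6568.27 ohm

6568.27 ohm


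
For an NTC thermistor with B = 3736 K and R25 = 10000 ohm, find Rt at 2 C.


NTC thermistor equation: Rt = R25 * exp(B * (1/T - 1/T25)).
T in Kelvin: 275.15 K, T25 = 298.15 K
1/T - 1/T25 = 1/275.15 - 1/298.15 = 0.00028036
B * (1/T - 1/T25) = 3736 * 0.00028036 = 1.0474
Rt = 10000 * exp(1.0474) = 28503.5 ohm

28503.5 ohm


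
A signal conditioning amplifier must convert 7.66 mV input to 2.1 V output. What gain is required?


Gain = Vout / Vin (converting to same units).
G = 2.1 V / 7.66 mV
G = 2100.0 mV / 7.66 mV
G = 274.15

274.15


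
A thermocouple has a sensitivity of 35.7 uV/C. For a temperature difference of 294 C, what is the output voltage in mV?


The thermocouple output V = sensitivity * dT.
V = 35.7 uV/C * 294 C
V = 10495.8 uV
V = 10.496 mV

10.496 mV


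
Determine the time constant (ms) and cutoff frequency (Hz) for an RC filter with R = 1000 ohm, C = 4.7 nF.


Time constant: tau = R * C.
tau = 1000 * 4.70e-09 = 4.7e-06 s
tau = 0.0047 ms
Cutoff frequency: fc = 1 / (2*pi*R*C).
fc = 1 / (2*pi*4.7e-06) = 33862.75 Hz

tau = 0.0047 ms, fc = 33862.75 Hz


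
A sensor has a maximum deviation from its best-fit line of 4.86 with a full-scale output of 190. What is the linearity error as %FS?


Linearity error = (max deviation / full scale) * 100%.
Linearity = (4.86 / 190) * 100
Linearity = 2.558 %FS

2.558 %FS


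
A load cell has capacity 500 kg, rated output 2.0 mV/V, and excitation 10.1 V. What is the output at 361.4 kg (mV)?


Vout = rated_output * Vex * (load / capacity).
Vout = 2.0 * 10.1 * (361.4 / 500)
Vout = 2.0 * 10.1 * 0.7228
Vout = 14.601 mV

14.601 mV


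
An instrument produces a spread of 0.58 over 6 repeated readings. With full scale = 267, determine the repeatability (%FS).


Repeatability = (spread / full scale) * 100%.
R = (0.58 / 267) * 100
R = 0.217 %FS

0.217 %FS


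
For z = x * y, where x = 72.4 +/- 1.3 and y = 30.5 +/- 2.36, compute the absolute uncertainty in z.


For a product z = x*y, the relative uncertainty is:
uz/z = sqrt((ux/x)^2 + (uy/y)^2)
Relative uncertainties: ux/x = 1.3/72.4 = 0.017956
uy/y = 2.36/30.5 = 0.077377
z = 72.4 * 30.5 = 2208.2
uz = 2208.2 * sqrt(0.017956^2 + 0.077377^2) = 175.404

175.404


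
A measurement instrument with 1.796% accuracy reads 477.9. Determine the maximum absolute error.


Absolute error = (accuracy% / 100) * reading.
Error = (1.796 / 100) * 477.9
Error = 0.01796 * 477.9
Error = 8.5831

8.5831


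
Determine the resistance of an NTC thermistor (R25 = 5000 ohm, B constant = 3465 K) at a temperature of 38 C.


NTC thermistor equation: Rt = R25 * exp(B * (1/T - 1/T25)).
T in Kelvin: 311.15 K, T25 = 298.15 K
1/T - 1/T25 = 1/311.15 - 1/298.15 = -0.00014013
B * (1/T - 1/T25) = 3465 * -0.00014013 = -0.4856
Rt = 5000 * exp(-0.4856) = 3076.8 ohm

3076.8 ohm


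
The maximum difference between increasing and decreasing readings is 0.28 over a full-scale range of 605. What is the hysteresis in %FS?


Hysteresis = (max difference / full scale) * 100%.
H = (0.28 / 605) * 100
H = 0.046 %FS

0.046 %FS


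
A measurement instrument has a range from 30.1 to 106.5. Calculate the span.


Span = upper range - lower range.
Span = 106.5 - (30.1)
Span = 76.4

76.4


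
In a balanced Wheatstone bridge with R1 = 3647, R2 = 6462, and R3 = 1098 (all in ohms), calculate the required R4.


At balance: R1*R4 = R2*R3, so R4 = R2*R3/R1.
R4 = 6462 * 1098 / 3647
R4 = 7095276 / 3647
R4 = 1945.51 ohm

1945.51 ohm


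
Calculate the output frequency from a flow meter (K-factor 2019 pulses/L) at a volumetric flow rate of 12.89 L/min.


Frequency = K * Q / 60 (converting L/min to L/s).
f = 2019 * 12.89 / 60
f = 26024.91 / 60
f = 433.75 Hz

433.75 Hz


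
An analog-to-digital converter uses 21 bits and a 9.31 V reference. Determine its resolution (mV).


The resolution (LSB) of an ADC is Vref / 2^n.
LSB = 9.31 / 2^21
LSB = 9.31 / 2097152
LSB = 4.44e-06 V = 0.00443935 mV

0.00443935 mV


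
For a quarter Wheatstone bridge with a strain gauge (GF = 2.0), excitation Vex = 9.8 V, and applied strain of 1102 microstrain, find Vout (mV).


Quarter bridge output: Vout = (GF * epsilon * Vex) / 4.
Vout = (2.0 * 1102e-6 * 9.8) / 4
Vout = 0.0215992 / 4 V
Vout = 0.0053998 V = 5.3998 mV

5.3998 mV


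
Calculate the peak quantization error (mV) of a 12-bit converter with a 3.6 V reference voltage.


The maximum quantization error is +/- LSB/2.
LSB = Vref / 2^n = 3.6 / 4096 = 0.00087891 V
Max error = LSB / 2 = 0.00087891 / 2 = 0.00043945 V
Max error = 0.4395 mV

0.4395 mV


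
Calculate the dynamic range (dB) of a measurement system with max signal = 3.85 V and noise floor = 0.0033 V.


Dynamic range = 20 * log10(Vmax / Vnoise).
DR = 20 * log10(3.85 / 0.0033)
DR = 20 * log10(1166.67)
DR = 61.34 dB

61.34 dB


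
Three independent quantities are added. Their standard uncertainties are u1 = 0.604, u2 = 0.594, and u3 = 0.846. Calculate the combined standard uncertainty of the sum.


For a sum of independent quantities, uc = sqrt(u1^2 + u2^2 + u3^2).
uc = sqrt(0.604^2 + 0.594^2 + 0.846^2)
uc = sqrt(0.364816 + 0.352836 + 0.715716)
uc = 1.1972

1.1972


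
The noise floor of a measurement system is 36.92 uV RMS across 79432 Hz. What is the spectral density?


Noise spectral density = Vrms / sqrt(BW).
NSD = 36.92 / sqrt(79432)
NSD = 36.92 / 281.8368
NSD = 0.131 uV/sqrt(Hz)

0.131 uV/sqrt(Hz)


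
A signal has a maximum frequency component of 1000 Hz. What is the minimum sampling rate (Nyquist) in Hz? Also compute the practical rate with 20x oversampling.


By Nyquist theorem, fs_min = 2 * fmax.
fs_min = 2 * 1000 = 2000 Hz
Practical rate = 20 * fs_min = 20 * 2000 = 40000 Hz

fs_min = 2000 Hz, fs_practical = 40000 Hz


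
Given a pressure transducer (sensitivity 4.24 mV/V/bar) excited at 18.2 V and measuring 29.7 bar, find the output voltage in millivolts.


Output = sensitivity * Vex * P.
Vout = 4.24 * 18.2 * 29.7
Vout = 77.168 * 29.7
Vout = 2291.89 mV

2291.89 mV


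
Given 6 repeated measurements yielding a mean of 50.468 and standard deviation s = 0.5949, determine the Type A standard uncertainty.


The standard uncertainty for Type A evaluation is u = s / sqrt(n).
u = 0.5949 / sqrt(6)
u = 0.5949 / 2.4495
u = 0.2429

0.2429


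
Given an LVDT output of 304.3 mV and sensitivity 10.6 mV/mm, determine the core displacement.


Displacement = Vout / sensitivity.
d = 304.3 / 10.6
d = 28.708 mm

28.708 mm


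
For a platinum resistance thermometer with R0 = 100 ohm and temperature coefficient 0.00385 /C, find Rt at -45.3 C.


The RTD equation: Rt = R0 * (1 + alpha * T).
Rt = 100 * (1 + 0.00385 * -45.3)
Rt = 100 * (1 + -0.174405)
Rt = 100 * 0.825595
Rt = 82.559 ohm

82.559 ohm


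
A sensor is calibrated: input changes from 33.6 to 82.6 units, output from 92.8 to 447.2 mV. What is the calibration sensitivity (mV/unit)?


Sensitivity = (y2 - y1) / (x2 - x1).
S = (447.2 - 92.8) / (82.6 - 33.6)
S = 354.4 / 49.0
S = 7.2327 mV/unit

7.2327 mV/unit


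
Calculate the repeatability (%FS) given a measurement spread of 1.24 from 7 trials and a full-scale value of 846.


Repeatability = (spread / full scale) * 100%.
R = (1.24 / 846) * 100
R = 0.147 %FS

0.147 %FS


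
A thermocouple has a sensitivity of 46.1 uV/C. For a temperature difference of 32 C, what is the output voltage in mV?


The thermocouple output V = sensitivity * dT.
V = 46.1 uV/C * 32 C
V = 1475.2 uV
V = 1.475 mV

1.475 mV


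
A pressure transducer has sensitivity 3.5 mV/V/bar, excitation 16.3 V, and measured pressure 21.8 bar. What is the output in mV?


Output = sensitivity * Vex * P.
Vout = 3.5 * 16.3 * 21.8
Vout = 57.05 * 21.8
Vout = 1243.69 mV

1243.69 mV


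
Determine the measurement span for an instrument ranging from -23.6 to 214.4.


Span = upper range - lower range.
Span = 214.4 - (-23.6)
Span = 238.0

238.0


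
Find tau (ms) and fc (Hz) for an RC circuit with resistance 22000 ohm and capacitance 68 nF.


Time constant: tau = R * C.
tau = 22000 * 6.80e-08 = 0.001496 s
tau = 1.496 ms
Cutoff frequency: fc = 1 / (2*pi*R*C).
fc = 1 / (2*pi*0.001496) = 106.39 Hz

tau = 1.496 ms, fc = 106.39 Hz


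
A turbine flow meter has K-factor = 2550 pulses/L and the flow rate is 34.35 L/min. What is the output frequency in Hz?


Frequency = K * Q / 60 (converting L/min to L/s).
f = 2550 * 34.35 / 60
f = 87592.5 / 60
f = 1459.88 Hz

1459.88 Hz


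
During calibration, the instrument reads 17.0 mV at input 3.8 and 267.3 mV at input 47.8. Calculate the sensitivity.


Sensitivity = (y2 - y1) / (x2 - x1).
S = (267.3 - 17.0) / (47.8 - 3.8)
S = 250.3 / 44.0
S = 5.6886 mV/unit

5.6886 mV/unit


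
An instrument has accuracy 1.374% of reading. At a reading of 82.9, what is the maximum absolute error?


Absolute error = (accuracy% / 100) * reading.
Error = (1.374 / 100) * 82.9
Error = 0.01374 * 82.9
Error = 1.139

1.139


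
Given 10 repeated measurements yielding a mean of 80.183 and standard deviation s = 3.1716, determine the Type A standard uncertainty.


The standard uncertainty for Type A evaluation is u = s / sqrt(n).
u = 3.1716 / sqrt(10)
u = 3.1716 / 3.1623
u = 1.0029

1.0029


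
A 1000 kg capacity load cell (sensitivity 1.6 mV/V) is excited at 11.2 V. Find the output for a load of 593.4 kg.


Vout = rated_output * Vex * (load / capacity).
Vout = 1.6 * 11.2 * (593.4 / 1000)
Vout = 1.6 * 11.2 * 0.5934
Vout = 10.634 mV

10.634 mV


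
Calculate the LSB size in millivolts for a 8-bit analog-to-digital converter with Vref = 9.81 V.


The resolution (LSB) of an ADC is Vref / 2^n.
LSB = 9.81 / 2^8
LSB = 9.81 / 256
LSB = 0.03832031 V = 38.3203125 mV

38.3203125 mV


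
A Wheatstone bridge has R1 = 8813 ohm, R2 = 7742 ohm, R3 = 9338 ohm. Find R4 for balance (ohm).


At balance: R1*R4 = R2*R3, so R4 = R2*R3/R1.
R4 = 7742 * 9338 / 8813
R4 = 72294796 / 8813
R4 = 8203.2 ohm

8203.2 ohm


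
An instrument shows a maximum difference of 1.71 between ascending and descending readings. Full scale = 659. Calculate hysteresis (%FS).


Hysteresis = (max difference / full scale) * 100%.
H = (1.71 / 659) * 100
H = 0.259 %FS

0.259 %FS


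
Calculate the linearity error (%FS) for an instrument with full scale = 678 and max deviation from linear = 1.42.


Linearity error = (max deviation / full scale) * 100%.
Linearity = (1.42 / 678) * 100
Linearity = 0.209 %FS

0.209 %FS


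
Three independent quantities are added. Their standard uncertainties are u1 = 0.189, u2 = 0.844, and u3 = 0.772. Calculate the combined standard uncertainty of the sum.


For a sum of independent quantities, uc = sqrt(u1^2 + u2^2 + u3^2).
uc = sqrt(0.189^2 + 0.844^2 + 0.772^2)
uc = sqrt(0.035721 + 0.712336 + 0.595984)
uc = 1.1593

1.1593


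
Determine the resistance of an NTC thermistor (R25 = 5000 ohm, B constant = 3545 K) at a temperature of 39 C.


NTC thermistor equation: Rt = R25 * exp(B * (1/T - 1/T25)).
T in Kelvin: 312.15 K, T25 = 298.15 K
1/T - 1/T25 = 1/312.15 - 1/298.15 = -0.00015043
B * (1/T - 1/T25) = 3545 * -0.00015043 = -0.5333
Rt = 5000 * exp(-0.5333) = 2933.4 ohm

2933.4 ohm


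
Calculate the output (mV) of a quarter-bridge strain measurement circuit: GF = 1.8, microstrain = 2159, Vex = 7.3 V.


Quarter bridge output: Vout = (GF * epsilon * Vex) / 4.
Vout = (1.8 * 2159e-6 * 7.3) / 4
Vout = 0.02836926 / 4 V
Vout = 0.00709232 V = 7.0923 mV

7.0923 mV


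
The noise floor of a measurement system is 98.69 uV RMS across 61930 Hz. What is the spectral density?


Noise spectral density = Vrms / sqrt(BW).
NSD = 98.69 / sqrt(61930)
NSD = 98.69 / 248.8574
NSD = 0.3966 uV/sqrt(Hz)

0.3966 uV/sqrt(Hz)


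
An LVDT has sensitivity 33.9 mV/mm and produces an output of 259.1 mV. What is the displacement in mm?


Displacement = Vout / sensitivity.
d = 259.1 / 33.9
d = 7.643 mm

7.643 mm


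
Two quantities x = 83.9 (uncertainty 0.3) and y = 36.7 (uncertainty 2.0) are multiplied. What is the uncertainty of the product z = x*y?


For a product z = x*y, the relative uncertainty is:
uz/z = sqrt((ux/x)^2 + (uy/y)^2)
Relative uncertainties: ux/x = 0.3/83.9 = 0.003576
uy/y = 2.0/36.7 = 0.054496
z = 83.9 * 36.7 = 3079.1
uz = 3079.1 * sqrt(0.003576^2 + 0.054496^2) = 168.161

168.161


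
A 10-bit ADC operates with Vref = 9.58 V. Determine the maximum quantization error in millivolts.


The maximum quantization error is +/- LSB/2.
LSB = Vref / 2^n = 9.58 / 1024 = 0.00935547 V
Max error = LSB / 2 = 0.00935547 / 2 = 0.00467773 V
Max error = 4.6777 mV

4.6777 mV


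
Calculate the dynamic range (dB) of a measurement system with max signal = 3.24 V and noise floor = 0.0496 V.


Dynamic range = 20 * log10(Vmax / Vnoise).
DR = 20 * log10(3.24 / 0.0496)
DR = 20 * log10(65.32)
DR = 36.3 dB

36.3 dB


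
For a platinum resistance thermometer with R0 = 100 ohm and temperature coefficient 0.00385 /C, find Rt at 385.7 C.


The RTD equation: Rt = R0 * (1 + alpha * T).
Rt = 100 * (1 + 0.00385 * 385.7)
Rt = 100 * (1 + 1.484945)
Rt = 100 * 2.484945
Rt = 248.494 ohm

248.494 ohm


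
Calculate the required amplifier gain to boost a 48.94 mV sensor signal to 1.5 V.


Gain = Vout / Vin (converting to same units).
G = 1.5 V / 48.94 mV
G = 1500.0 mV / 48.94 mV
G = 30.65

30.65


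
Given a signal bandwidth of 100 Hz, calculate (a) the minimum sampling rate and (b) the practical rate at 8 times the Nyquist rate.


By Nyquist theorem, fs_min = 2 * fmax.
fs_min = 2 * 100 = 200 Hz
Practical rate = 8 * fs_min = 8 * 200 = 1600 Hz

fs_min = 200 Hz, fs_practical = 1600 Hz


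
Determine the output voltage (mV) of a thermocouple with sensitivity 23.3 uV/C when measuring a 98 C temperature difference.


The thermocouple output V = sensitivity * dT.
V = 23.3 uV/C * 98 C
V = 2283.4 uV
V = 2.283 mV

2.283 mV


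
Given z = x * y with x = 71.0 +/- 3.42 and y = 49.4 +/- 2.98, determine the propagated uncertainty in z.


For a product z = x*y, the relative uncertainty is:
uz/z = sqrt((ux/x)^2 + (uy/y)^2)
Relative uncertainties: ux/x = 3.42/71.0 = 0.048169
uy/y = 2.98/49.4 = 0.060324
z = 71.0 * 49.4 = 3507.4
uz = 3507.4 * sqrt(0.048169^2 + 0.060324^2) = 270.757

270.757


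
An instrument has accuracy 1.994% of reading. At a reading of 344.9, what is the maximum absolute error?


Absolute error = (accuracy% / 100) * reading.
Error = (1.994 / 100) * 344.9
Error = 0.01994 * 344.9
Error = 6.8773

6.8773


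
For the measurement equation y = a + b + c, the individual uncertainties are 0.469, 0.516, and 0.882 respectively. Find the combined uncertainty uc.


For a sum of independent quantities, uc = sqrt(u1^2 + u2^2 + u3^2).
uc = sqrt(0.469^2 + 0.516^2 + 0.882^2)
uc = sqrt(0.219961 + 0.266256 + 0.777924)
uc = 1.1243

1.1243


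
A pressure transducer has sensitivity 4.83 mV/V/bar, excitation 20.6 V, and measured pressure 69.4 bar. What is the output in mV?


Output = sensitivity * Vex * P.
Vout = 4.83 * 20.6 * 69.4
Vout = 99.498 * 69.4
Vout = 6905.16 mV

6905.16 mV


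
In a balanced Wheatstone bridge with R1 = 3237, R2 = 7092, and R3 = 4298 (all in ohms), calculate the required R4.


At balance: R1*R4 = R2*R3, so R4 = R2*R3/R1.
R4 = 7092 * 4298 / 3237
R4 = 30481416 / 3237
R4 = 9416.56 ohm

9416.56 ohm


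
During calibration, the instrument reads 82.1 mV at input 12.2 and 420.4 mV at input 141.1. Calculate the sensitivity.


Sensitivity = (y2 - y1) / (x2 - x1).
S = (420.4 - 82.1) / (141.1 - 12.2)
S = 338.3 / 128.9
S = 2.6245 mV/unit

2.6245 mV/unit


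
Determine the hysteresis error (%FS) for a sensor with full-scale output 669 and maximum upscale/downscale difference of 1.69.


Hysteresis = (max difference / full scale) * 100%.
H = (1.69 / 669) * 100
H = 0.253 %FS

0.253 %FS


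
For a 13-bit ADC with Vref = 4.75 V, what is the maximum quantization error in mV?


The maximum quantization error is +/- LSB/2.
LSB = Vref / 2^n = 4.75 / 8192 = 0.00057983 V
Max error = LSB / 2 = 0.00057983 / 2 = 0.00028992 V
Max error = 0.2899 mV

0.2899 mV


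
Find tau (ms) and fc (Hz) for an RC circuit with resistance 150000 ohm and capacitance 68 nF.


Time constant: tau = R * C.
tau = 150000 * 6.80e-08 = 0.0102 s
tau = 10.2 ms
Cutoff frequency: fc = 1 / (2*pi*R*C).
fc = 1 / (2*pi*0.0102) = 15.6 Hz

tau = 10.2 ms, fc = 15.6 Hz


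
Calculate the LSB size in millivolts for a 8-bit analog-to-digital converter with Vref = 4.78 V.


The resolution (LSB) of an ADC is Vref / 2^n.
LSB = 4.78 / 2^8
LSB = 4.78 / 256
LSB = 0.01867188 V = 18.671875 mV

18.671875 mV


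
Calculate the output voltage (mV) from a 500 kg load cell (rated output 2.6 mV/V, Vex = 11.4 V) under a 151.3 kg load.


Vout = rated_output * Vex * (load / capacity).
Vout = 2.6 * 11.4 * (151.3 / 500)
Vout = 2.6 * 11.4 * 0.3026
Vout = 8.969 mV

8.969 mV


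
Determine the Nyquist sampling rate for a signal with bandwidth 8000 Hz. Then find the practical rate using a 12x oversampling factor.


By Nyquist theorem, fs_min = 2 * fmax.
fs_min = 2 * 8000 = 16000 Hz
Practical rate = 12 * fs_min = 12 * 16000 = 192000 Hz

fs_min = 16000 Hz, fs_practical = 192000 Hz


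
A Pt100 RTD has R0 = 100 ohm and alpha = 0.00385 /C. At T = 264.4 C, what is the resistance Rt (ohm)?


The RTD equation: Rt = R0 * (1 + alpha * T).
Rt = 100 * (1 + 0.00385 * 264.4)
Rt = 100 * (1 + 1.01794)
Rt = 100 * 2.01794
Rt = 201.794 ohm

201.794 ohm


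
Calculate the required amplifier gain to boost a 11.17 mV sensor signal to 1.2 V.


Gain = Vout / Vin (converting to same units).
G = 1.2 V / 11.17 mV
G = 1200.0 mV / 11.17 mV
G = 107.43

107.43


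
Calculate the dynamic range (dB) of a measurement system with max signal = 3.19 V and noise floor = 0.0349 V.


Dynamic range = 20 * log10(Vmax / Vnoise).
DR = 20 * log10(3.19 / 0.0349)
DR = 20 * log10(91.4)
DR = 39.22 dB

39.22 dB


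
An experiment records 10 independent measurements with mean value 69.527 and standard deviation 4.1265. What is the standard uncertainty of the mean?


The standard uncertainty for Type A evaluation is u = s / sqrt(n).
u = 4.1265 / sqrt(10)
u = 4.1265 / 3.1623
u = 1.3049

1.3049


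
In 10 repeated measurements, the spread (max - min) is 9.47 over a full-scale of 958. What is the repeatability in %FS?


Repeatability = (spread / full scale) * 100%.
R = (9.47 / 958) * 100
R = 0.989 %FS

0.989 %FS


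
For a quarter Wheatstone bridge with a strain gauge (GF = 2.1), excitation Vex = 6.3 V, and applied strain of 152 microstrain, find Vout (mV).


Quarter bridge output: Vout = (GF * epsilon * Vex) / 4.
Vout = (2.1 * 152e-6 * 6.3) / 4
Vout = 0.00201096 / 4 V
Vout = 0.00050274 V = 0.5027 mV

0.5027 mV


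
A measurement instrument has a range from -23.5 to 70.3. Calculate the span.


Span = upper range - lower range.
Span = 70.3 - (-23.5)
Span = 93.8

93.8


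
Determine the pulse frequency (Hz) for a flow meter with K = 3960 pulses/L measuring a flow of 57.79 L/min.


Frequency = K * Q / 60 (converting L/min to L/s).
f = 3960 * 57.79 / 60
f = 228848.4 / 60
f = 3814.14 Hz

3814.14 Hz


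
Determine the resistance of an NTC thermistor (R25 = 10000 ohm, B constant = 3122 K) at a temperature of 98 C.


NTC thermistor equation: Rt = R25 * exp(B * (1/T - 1/T25)).
T in Kelvin: 371.15 K, T25 = 298.15 K
1/T - 1/T25 = 1/371.15 - 1/298.15 = -0.00065969
B * (1/T - 1/T25) = 3122 * -0.00065969 = -2.0595
Rt = 10000 * exp(-2.0595) = 1275.1 ohm

1275.1 ohm


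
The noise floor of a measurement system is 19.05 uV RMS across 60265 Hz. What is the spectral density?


Noise spectral density = Vrms / sqrt(BW).
NSD = 19.05 / sqrt(60265)
NSD = 19.05 / 245.4893
NSD = 0.0776 uV/sqrt(Hz)

0.0776 uV/sqrt(Hz)


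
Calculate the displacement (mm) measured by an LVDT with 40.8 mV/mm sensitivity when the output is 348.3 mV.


Displacement = Vout / sensitivity.
d = 348.3 / 40.8
d = 8.537 mm

8.537 mm


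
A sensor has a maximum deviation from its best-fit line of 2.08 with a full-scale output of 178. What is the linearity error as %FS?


Linearity error = (max deviation / full scale) * 100%.
Linearity = (2.08 / 178) * 100
Linearity = 1.169 %FS

1.169 %FS


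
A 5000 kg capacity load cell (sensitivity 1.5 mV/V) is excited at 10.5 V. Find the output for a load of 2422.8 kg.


Vout = rated_output * Vex * (load / capacity).
Vout = 1.5 * 10.5 * (2422.8 / 5000)
Vout = 1.5 * 10.5 * 0.48456
Vout = 7.632 mV

7.632 mV


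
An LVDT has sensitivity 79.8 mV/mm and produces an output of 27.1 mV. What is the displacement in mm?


Displacement = Vout / sensitivity.
d = 27.1 / 79.8
d = 0.34 mm

0.34 mm


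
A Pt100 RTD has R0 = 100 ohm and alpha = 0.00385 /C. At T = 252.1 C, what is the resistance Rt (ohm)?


The RTD equation: Rt = R0 * (1 + alpha * T).
Rt = 100 * (1 + 0.00385 * 252.1)
Rt = 100 * (1 + 0.970585)
Rt = 100 * 1.970585
Rt = 197.059 ohm

197.059 ohm


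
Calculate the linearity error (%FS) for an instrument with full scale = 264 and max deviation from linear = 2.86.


Linearity error = (max deviation / full scale) * 100%.
Linearity = (2.86 / 264) * 100
Linearity = 1.083 %FS

1.083 %FS


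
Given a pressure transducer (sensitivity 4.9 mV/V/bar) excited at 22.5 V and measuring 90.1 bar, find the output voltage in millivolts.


Output = sensitivity * Vex * P.
Vout = 4.9 * 22.5 * 90.1
Vout = 110.25 * 90.1
Vout = 9933.53 mV

9933.53 mV


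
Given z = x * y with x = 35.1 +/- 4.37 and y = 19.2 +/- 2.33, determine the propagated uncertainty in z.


For a product z = x*y, the relative uncertainty is:
uz/z = sqrt((ux/x)^2 + (uy/y)^2)
Relative uncertainties: ux/x = 4.37/35.1 = 0.124501
uy/y = 2.33/19.2 = 0.121354
z = 35.1 * 19.2 = 673.9
uz = 673.9 * sqrt(0.124501^2 + 0.121354^2) = 117.168

117.168


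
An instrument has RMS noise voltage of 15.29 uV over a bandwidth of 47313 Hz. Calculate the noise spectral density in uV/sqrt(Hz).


Noise spectral density = Vrms / sqrt(BW).
NSD = 15.29 / sqrt(47313)
NSD = 15.29 / 217.5155
NSD = 0.0703 uV/sqrt(Hz)

0.0703 uV/sqrt(Hz)


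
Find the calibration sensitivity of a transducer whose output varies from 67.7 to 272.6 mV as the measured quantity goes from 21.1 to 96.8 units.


Sensitivity = (y2 - y1) / (x2 - x1).
S = (272.6 - 67.7) / (96.8 - 21.1)
S = 204.9 / 75.7
S = 2.7067 mV/unit

2.7067 mV/unit
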